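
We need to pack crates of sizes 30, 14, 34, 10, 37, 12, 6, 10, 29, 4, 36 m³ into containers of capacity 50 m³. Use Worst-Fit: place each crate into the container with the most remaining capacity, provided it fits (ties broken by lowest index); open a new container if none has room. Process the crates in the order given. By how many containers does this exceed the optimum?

Worst-Fit: [30,14,6] [34,10] [37,12] [10,29,4] [36] → 5 containers.
Total size 222 m³; any packing needs at least ⌈222/50⌉ = 5 containers.
So 5 is already optimal.

0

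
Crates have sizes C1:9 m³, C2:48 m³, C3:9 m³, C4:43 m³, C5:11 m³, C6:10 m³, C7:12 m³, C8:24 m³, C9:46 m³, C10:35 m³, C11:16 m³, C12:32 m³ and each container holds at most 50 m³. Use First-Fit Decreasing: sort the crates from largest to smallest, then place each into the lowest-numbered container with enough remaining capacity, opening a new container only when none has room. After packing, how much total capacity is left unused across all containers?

Sorted descending: 48, 46, 43, 35, 32, 24, 16, 12, 11, 10, 9, 9.
Put 48 m³ in container 1; 2 m³ remain.
Put 46 m³ in container 2; 4 m³ remain.
Put 43 m³ in container 3; 7 m³ remain.
Put 35 m³ in container 4; 15 m³ remain.
Put 32 m³ in container 5; 18 m³ remain.
Put 24 m³ in container 6; 26 m³ remain.
Put 16 m³ in container 5; 2 m³ remain.
Put 12 m³ in container 4; 3 m³ remain.
Put 11 m³ in container 6; 15 m³ remain.
Put 10 m³ in container 6; 5 m³ remain.
Put 9 m³ in container 7; 41 m³ remain.
Put 9 m³ in container 7; 32 m³ remain.
7 containers × 50 m³ = 350 m³; used 295 m³; unused 55 m³.

55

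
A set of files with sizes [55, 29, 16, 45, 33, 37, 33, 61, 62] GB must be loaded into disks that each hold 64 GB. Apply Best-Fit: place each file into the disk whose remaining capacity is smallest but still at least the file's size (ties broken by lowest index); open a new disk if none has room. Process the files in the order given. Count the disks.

8

Put 55 GB in disk 1; 9 GB remain.
Put 29 GB in disk 2; 35 GB remain.
Put 16 GB in disk 2; 19 GB remain.
Put 45 GB in disk 3; 19 GB remain.
Put 33 GB in disk 4; 31 GB remain.
Put 37 GB in disk 5; 27 GB remain.
Put 33 GB in disk 6; 31 GB remain.
Put 61 GB in disk 7; 3 GB remain.
Put 62 GB in disk 8; 2 GB remain.
Final disks: [55] [29,16] [45] [33] [37] [33] [61] [62].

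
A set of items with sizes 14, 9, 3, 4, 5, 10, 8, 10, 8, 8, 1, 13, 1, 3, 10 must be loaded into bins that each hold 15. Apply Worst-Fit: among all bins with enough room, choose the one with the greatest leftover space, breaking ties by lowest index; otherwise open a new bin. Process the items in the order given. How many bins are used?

10 bins

14 → bin 1 (remaining 1)
9 → bin 2 (remaining 6)
3 → bin 2 (remaining 3)
4 → bin 3 (remaining 11)
5 → bin 3 (remaining 6)
10 → bin 4 (remaining 5)
8 → bin 5 (remaining 7)
10 → bin 6 (remaining 5)
8 → bin 7 (remaining 7)
8 → bin 8 (remaining 7)
1 → bin 5 (remaining 6)
13 → bin 9 (remaining 2)
1 → bin 7 (remaining 6)
3 → bin 8 (remaining 4)
10 → bin 10 (remaining 5)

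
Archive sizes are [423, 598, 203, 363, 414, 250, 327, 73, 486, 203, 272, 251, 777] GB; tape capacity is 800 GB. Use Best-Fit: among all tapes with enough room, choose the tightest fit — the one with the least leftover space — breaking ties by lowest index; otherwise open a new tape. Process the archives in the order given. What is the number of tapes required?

7

tape 1: place 423 GB, 377 GB left
tape 2: place 598 GB, 202 GB left
tape 1: place 203 GB, 174 GB left
tape 3: place 363 GB, 437 GB left
tape 3: place 414 GB, 23 GB left
tape 4: place 250 GB, 550 GB left
tape 4: place 327 GB, 223 GB left
tape 1: place 73 GB, 101 GB left
tape 5: place 486 GB, 314 GB left
tape 4: place 203 GB, 20 GB left
tape 5: place 272 GB, 42 GB left
tape 6: place 251 GB, 549 GB left
tape 7: place 777 GB, 23 GB left
Final tapes: [423,203,73] [598] [363,414] [250,327,203] [486,272] [251] [777].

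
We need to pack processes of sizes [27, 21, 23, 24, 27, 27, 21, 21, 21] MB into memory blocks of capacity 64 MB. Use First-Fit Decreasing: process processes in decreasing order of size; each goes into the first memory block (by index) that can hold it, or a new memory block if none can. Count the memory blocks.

4 memory blocks

Sorted descending: 27, 27, 27, 24, 23, 21, 21, 21, 21.
memory block 1: place 27 MB, 37 MB left
memory block 1: place 27 MB, 10 MB left
memory block 2: place 27 MB, 37 MB left
memory block 2: place 24 MB, 13 MB left
memory block 3: place 23 MB, 41 MB left
memory block 3: place 21 MB, 20 MB left
memory block 4: place 21 MB, 43 MB left
memory block 4: place 21 MB, 22 MB left
memory block 4: place 21 MB, 1 MB left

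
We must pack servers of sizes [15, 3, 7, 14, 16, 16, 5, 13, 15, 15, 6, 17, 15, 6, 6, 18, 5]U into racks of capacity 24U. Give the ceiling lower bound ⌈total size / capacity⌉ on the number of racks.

Total size = 15 + 3 + 7 + 14 + 16 + 16 + 5 + 13 + 15 + 15 + 6 + 17 + 15 + 6 + 6 + 18 + 5 = 192U.
⌈192 / 24⌉ = 8.

8 racks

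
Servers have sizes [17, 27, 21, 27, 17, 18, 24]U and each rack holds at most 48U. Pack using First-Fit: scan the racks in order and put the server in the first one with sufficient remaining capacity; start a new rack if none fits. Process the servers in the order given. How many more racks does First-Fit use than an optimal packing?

First-Fit: [17,27] [21,27] [17,18] [24] → 4 racks.
Total size 151U; any packing needs at least ⌈151/48⌉ = 4 racks.
So 4 is already optimal.

0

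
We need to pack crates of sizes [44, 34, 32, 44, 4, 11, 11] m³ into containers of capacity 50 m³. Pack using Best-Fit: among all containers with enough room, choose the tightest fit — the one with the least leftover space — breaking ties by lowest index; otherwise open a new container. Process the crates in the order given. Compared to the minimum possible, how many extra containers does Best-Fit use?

Best-Fit: [44,4] [34,11] [32,11] [44] → 4 containers.
Total size 180 m³; any packing needs at least ⌈180/50⌉ = 4 containers.
So 4 is already optimal.

0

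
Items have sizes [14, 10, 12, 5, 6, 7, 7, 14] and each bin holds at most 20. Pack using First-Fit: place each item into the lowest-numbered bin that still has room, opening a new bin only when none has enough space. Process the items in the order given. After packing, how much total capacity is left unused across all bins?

Put 14 in bin 1; 6 remain.
Put 10 in bin 2; 10 remain.
Put 12 in bin 3; 8 remain.
Put 5 in bin 1; 1 remain.
Put 6 in bin 2; 4 remain.
Put 7 in bin 3; 1 remain.
Put 7 in bin 4; 13 remain.
Put 14 in bin 5; 6 remain.
5 bins × 20 = 100; used 75; unused 25.

25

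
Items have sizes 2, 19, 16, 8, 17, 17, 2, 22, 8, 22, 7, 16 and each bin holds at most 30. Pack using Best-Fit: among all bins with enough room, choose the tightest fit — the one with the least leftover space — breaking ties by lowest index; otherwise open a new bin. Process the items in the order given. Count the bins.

7 bins

bin 1: place 2, 28 left
bin 1: place 19, 9 left
bin 2: place 16, 14 left
bin 1: place 8, 1 left
bin 3: place 17, 13 left
bin 4: place 17, 13 left
bin 3: place 2, 11 left
bin 5: place 22, 8 left
bin 5: place 8, 0 left
bin 6: place 22, 8 left
bin 6: place 7, 1 left
bin 7: place 16, 14 left
Final bins: [2,19,8] [16] [17,2] [17] [22,8] [22,7] [16].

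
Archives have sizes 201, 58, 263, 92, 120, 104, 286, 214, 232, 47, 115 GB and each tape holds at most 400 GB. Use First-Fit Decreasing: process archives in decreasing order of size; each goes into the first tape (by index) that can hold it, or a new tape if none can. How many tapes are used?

Sorted descending: 286, 263, 232, 214, 201, 120, 115, 104, 92, 58, 47.
tape 1: place 286 GB, 114 GB left
tape 2: place 263 GB, 137 GB left
tape 3: place 232 GB, 168 GB left
tape 4: place 214 GB, 186 GB left
tape 5: place 201 GB, 199 GB left
tape 2: place 120 GB, 17 GB left
tape 3: place 115 GB, 53 GB left
tape 1: place 104 GB, 10 GB left
tape 4: place 92 GB, 94 GB left
tape 4: place 58 GB, 36 GB left
tape 3: place 47 GB, 6 GB left
Final tapes: [286,104] [263,120] [232,115,47] [214,92,58] [201].

5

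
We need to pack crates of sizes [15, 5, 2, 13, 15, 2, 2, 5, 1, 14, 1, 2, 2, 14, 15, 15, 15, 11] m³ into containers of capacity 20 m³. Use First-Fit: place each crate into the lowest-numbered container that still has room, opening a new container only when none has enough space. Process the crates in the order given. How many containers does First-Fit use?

9 containers

Put 15 m³ in container 1; 5 m³ remain.
Put 5 m³ in container 1; 0 m³ remain.
Put 2 m³ in container 2; 18 m³ remain.
Put 13 m³ in container 2; 5 m³ remain.
Put 15 m³ in container 3; 5 m³ remain.
Put 2 m³ in container 2; 3 m³ remain.
Put 2 m³ in container 2; 1 m³ remain.
Put 5 m³ in container 3; 0 m³ remain.
Put 1 m³ in container 2; 0 m³ remain.
Put 14 m³ in container 4; 6 m³ remain.
Put 1 m³ in container 4; 5 m³ remain.
Put 2 m³ in container 4; 3 m³ remain.
Put 2 m³ in container 4; 1 m³ remain.
Put 14 m³ in container 5; 6 m³ remain.
Put 15 m³ in container 6; 5 m³ remain.
Put 15 m³ in container 7; 5 m³ remain.
Put 15 m³ in container 8; 5 m³ remain.
Put 11 m³ in container 9; 9 m³ remain.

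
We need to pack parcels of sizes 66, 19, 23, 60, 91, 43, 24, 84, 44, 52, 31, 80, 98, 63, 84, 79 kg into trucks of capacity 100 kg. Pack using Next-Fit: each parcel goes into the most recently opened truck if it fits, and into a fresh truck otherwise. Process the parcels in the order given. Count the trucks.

66 kg → truck 1 (remaining 34 kg)
19 kg → truck 1 (remaining 15 kg)
23 kg → truck 2 (remaining 77 kg)
60 kg → truck 2 (remaining 17 kg)
91 kg → truck 3 (remaining 9 kg)
43 kg → truck 4 (remaining 57 kg)
24 kg → truck 4 (remaining 33 kg)
84 kg → truck 5 (remaining 16 kg)
44 kg → truck 6 (remaining 56 kg)
52 kg → truck 6 (remaining 4 kg)
31 kg → truck 7 (remaining 69 kg)
80 kg → truck 8 (remaining 20 kg)
98 kg → truck 9 (remaining 2 kg)
63 kg → truck 10 (remaining 37 kg)
84 kg → truck 11 (remaining 16 kg)
79 kg → truck 12 (remaining 21 kg)
Final trucks: [66,19] [23,60] [91] [43,24] [84] [44,52] [31] [80] [98] [63] [84] [79].

12 trucks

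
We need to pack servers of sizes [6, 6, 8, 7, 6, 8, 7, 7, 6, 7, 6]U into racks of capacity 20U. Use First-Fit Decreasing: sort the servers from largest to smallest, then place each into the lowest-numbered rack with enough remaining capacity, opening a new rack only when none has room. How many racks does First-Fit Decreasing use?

4

Sorted descending: 8, 8, 7, 7, 7, 7, 6, 6, 6, 6, 6.
Put 8U in rack 1; 12U remain.
Put 8U in rack 1; 4U remain.
Put 7U in rack 2; 13U remain.
Put 7U in rack 2; 6U remain.
Put 7U in rack 3; 13U remain.
Put 7U in rack 3; 6U remain.
Put 6U in rack 2; 0U remain.
Put 6U in rack 3; 0U remain.
Put 6U in rack 4; 14U remain.
Put 6U in rack 4; 8U remain.
Put 6U in rack 4; 2U remain.
Final racks: [8,8] [7,7,6] [7,7,6] [6,6,6].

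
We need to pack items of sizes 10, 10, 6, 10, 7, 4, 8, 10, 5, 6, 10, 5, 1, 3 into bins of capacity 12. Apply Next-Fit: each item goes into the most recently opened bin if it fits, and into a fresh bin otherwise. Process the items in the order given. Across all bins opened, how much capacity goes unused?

25

bin 1: place 10, 2 left
bin 2: place 10, 2 left
bin 3: place 6, 6 left
bin 4: place 10, 2 left
bin 5: place 7, 5 left
bin 5: place 4, 1 left
bin 6: place 8, 4 left
bin 7: place 10, 2 left
bin 8: place 5, 7 left
bin 8: place 6, 1 left
bin 9: place 10, 2 left
bin 10: place 5, 7 left
bin 10: place 1, 6 left
bin 10: place 3, 3 left
10 bins × 12 = 120; used 95; unused 25.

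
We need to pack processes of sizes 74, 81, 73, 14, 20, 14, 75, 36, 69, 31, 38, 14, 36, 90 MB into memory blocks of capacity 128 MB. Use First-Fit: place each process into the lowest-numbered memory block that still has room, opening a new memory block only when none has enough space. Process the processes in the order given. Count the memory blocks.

6 memory blocks

memory block 1: place 74 MB, 54 MB left
memory block 2: place 81 MB, 47 MB left
memory block 3: place 73 MB, 55 MB left
memory block 1: place 14 MB, 40 MB left
memory block 1: place 20 MB, 20 MB left
memory block 1: place 14 MB, 6 MB left
memory block 4: place 75 MB, 53 MB left
memory block 2: place 36 MB, 11 MB left
memory block 5: place 69 MB, 59 MB left
memory block 3: place 31 MB, 24 MB left
memory block 4: place 38 MB, 15 MB left
memory block 3: place 14 MB, 10 MB left
memory block 5: place 36 MB, 23 MB left
memory block 6: place 90 MB, 38 MB left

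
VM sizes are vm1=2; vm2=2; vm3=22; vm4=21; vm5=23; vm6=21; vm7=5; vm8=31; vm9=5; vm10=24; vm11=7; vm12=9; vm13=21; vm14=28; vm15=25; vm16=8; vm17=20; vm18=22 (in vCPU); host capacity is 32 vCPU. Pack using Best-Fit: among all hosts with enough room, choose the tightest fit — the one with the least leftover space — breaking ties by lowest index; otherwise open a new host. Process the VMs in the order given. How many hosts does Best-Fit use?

vm1 (2 vCPU) → host 1 (remaining 30 vCPU)
vm2 (2 vCPU) → host 1 (remaining 28 vCPU)
vm3 (22 vCPU) → host 1 (remaining 6 vCPU)
vm4 (21 vCPU) → host 2 (remaining 11 vCPU)
vm5 (23 vCPU) → host 3 (remaining 9 vCPU)
vm6 (21 vCPU) → host 4 (remaining 11 vCPU)
vm7 (5 vCPU) → host 1 (remaining 1 vCPU)
vm8 (31 vCPU) → host 5 (remaining 1 vCPU)
vm9 (5 vCPU) → host 3 (remaining 4 vCPU)
vm10 (24 vCPU) → host 6 (remaining 8 vCPU)
vm11 (7 vCPU) → host 6 (remaining 1 vCPU)
vm12 (9 vCPU) → host 2 (remaining 2 vCPU)
vm13 (21 vCPU) → host 7 (remaining 11 vCPU)
vm14 (28 vCPU) → host 8 (remaining 4 vCPU)
vm15 (25 vCPU) → host 9 (remaining 7 vCPU)
vm16 (8 vCPU) → host 4 (remaining 3 vCPU)
vm17 (20 vCPU) → host 10 (remaining 12 vCPU)
vm18 (22 vCPU) → host 11 (remaining 10 vCPU)

11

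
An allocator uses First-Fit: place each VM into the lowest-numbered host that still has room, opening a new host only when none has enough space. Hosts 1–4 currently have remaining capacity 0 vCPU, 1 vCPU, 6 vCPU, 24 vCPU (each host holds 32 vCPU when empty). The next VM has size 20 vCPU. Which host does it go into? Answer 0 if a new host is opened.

4

Hosts with room: host 4 (24 vCPU).
The first with room is host 4.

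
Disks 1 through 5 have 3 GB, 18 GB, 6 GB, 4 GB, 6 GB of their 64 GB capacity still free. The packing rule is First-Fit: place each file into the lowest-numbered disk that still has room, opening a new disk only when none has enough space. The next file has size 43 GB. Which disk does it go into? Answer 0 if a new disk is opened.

0

No disk has ≥ 43 GB free, so a new disk is opened.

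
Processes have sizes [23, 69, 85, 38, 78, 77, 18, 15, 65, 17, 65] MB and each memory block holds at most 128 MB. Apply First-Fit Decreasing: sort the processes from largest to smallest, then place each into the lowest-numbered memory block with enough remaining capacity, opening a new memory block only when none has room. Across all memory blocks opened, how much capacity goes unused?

Sorted descending: 85, 78, 77, 69, 65, 65, 38, 23, 18, 17, 15.
85 MB → memory block 1 (remaining 43 MB)
78 MB → memory block 2 (remaining 50 MB)
77 MB → memory block 3 (remaining 51 MB)
69 MB → memory block 4 (remaining 59 MB)
65 MB → memory block 5 (remaining 63 MB)
65 MB → memory block 6 (remaining 63 MB)
38 MB → memory block 1 (remaining 5 MB)
23 MB → memory block 2 (remaining 27 MB)
18 MB → memory block 2 (remaining 9 MB)
17 MB → memory block 3 (remaining 34 MB)
15 MB → memory block 3 (remaining 19 MB)
6 memory blocks × 128 MB = 768 MB; used 550 MB; unused 218 MB.

218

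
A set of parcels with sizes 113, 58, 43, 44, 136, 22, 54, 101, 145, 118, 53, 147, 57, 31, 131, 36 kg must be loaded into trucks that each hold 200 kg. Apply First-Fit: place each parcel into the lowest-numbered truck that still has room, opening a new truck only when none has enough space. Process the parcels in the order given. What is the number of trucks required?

8

truck 1: place 113 kg, 87 kg left
truck 1: place 58 kg, 29 kg left
truck 2: place 43 kg, 157 kg left
truck 2: place 44 kg, 113 kg left
truck 3: place 136 kg, 64 kg left
truck 1: place 22 kg, 7 kg left
truck 2: place 54 kg, 59 kg left
truck 4: place 101 kg, 99 kg left
truck 5: place 145 kg, 55 kg left
truck 6: place 118 kg, 82 kg left
truck 2: place 53 kg, 6 kg left
truck 7: place 147 kg, 53 kg left
truck 3: place 57 kg, 7 kg left
truck 4: place 31 kg, 68 kg left
truck 8: place 131 kg, 69 kg left
truck 4: place 36 kg, 32 kg left
Final trucks: [113,58,22] [43,44,54,53] [136,57] [101,31,36] [145] [118] [147] [131].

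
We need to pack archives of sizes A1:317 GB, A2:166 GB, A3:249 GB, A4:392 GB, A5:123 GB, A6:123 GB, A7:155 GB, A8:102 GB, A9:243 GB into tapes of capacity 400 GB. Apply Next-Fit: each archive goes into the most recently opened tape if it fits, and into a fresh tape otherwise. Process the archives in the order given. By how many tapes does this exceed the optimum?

Next-Fit: [317] [166] [249] [392] [123,123] [155,102] [243] → 7 tapes.
Total size 1870 GB; any packing needs at least ⌈1870/400⌉ = 5 tapes.
An optimal packing achieves that bound: [392] [317] [249,123] [243,155] [166,123,102] → 5 tapes.
Excess: 7 − 5 = 2.

2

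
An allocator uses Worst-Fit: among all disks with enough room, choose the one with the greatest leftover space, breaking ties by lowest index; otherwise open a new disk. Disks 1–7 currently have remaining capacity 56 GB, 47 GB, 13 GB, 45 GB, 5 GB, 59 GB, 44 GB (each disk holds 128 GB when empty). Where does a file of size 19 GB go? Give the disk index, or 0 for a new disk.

Disks with room: disk 1 (56 GB), disk 2 (47 GB), disk 4 (45 GB), disk 6 (59 GB), disk 7 (44 GB).
Most room is disk 6 with 59 GB free.

6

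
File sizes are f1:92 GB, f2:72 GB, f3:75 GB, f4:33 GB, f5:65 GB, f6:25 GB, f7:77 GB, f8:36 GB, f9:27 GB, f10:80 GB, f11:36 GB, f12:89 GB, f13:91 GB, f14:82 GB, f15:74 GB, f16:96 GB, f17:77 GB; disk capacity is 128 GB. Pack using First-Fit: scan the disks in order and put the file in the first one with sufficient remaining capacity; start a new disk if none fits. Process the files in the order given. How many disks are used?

Put f1 (92 GB) in disk 1; 36 GB remain.
Put f2 (72 GB) in disk 2; 56 GB remain.
Put f3 (75 GB) in disk 3; 53 GB remain.
Put f4 (33 GB) in disk 1; 3 GB remain.
Put f5 (65 GB) in disk 4; 63 GB remain.
Put f6 (25 GB) in disk 2; 31 GB remain.
Put f7 (77 GB) in disk 5; 51 GB remain.
Put f8 (36 GB) in disk 3; 17 GB remain.
Put f9 (27 GB) in disk 2; 4 GB remain.
Put f10 (80 GB) in disk 6; 48 GB remain.
Put f11 (36 GB) in disk 4; 27 GB remain.
Put f12 (89 GB) in disk 7; 39 GB remain.
Put f13 (91 GB) in disk 8; 37 GB remain.
Put f14 (82 GB) in disk 9; 46 GB remain.
Put f15 (74 GB) in disk 10; 54 GB remain.
Put f16 (96 GB) in disk 11; 32 GB remain.
Put f17 (77 GB) in disk 12; 51 GB remain.

12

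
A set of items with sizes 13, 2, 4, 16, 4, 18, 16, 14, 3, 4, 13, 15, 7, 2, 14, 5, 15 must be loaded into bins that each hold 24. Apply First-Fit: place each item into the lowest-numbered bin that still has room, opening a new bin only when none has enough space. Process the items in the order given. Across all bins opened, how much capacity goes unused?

13 → bin 1 (remaining 11)
2 → bin 1 (remaining 9)
4 → bin 1 (remaining 5)
16 → bin 2 (remaining 8)
4 → bin 1 (remaining 1)
18 → bin 3 (remaining 6)
16 → bin 4 (remaining 8)
14 → bin 5 (remaining 10)
3 → bin 2 (remaining 5)
4 → bin 2 (remaining 1)
13 → bin 6 (remaining 11)
15 → bin 7 (remaining 9)
7 → bin 4 (remaining 1)
2 → bin 3 (remaining 4)
14 → bin 8 (remaining 10)
5 → bin 5 (remaining 5)
15 → bin 9 (remaining 9)
9 bins × 24 = 216; used 165; unused 51.

51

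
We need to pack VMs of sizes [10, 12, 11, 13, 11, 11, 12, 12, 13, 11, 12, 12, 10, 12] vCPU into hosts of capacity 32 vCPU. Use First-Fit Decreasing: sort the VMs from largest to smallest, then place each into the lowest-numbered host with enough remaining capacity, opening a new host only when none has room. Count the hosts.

Sorted descending: 13, 13, 12, 12, 12, 12, 12, 12, 11, 11, 11, 11, 10, 10.
host 1: place 13 vCPU, 19 vCPU left
host 1: place 13 vCPU, 6 vCPU left
host 2: place 12 vCPU, 20 vCPU left
host 2: place 12 vCPU, 8 vCPU left
host 3: place 12 vCPU, 20 vCPU left
host 3: place 12 vCPU, 8 vCPU left
host 4: place 12 vCPU, 20 vCPU left
host 4: place 12 vCPU, 8 vCPU left
host 5: place 11 vCPU, 21 vCPU left
host 5: place 11 vCPU, 10 vCPU left
host 6: place 11 vCPU, 21 vCPU left
host 6: place 11 vCPU, 10 vCPU left
host 5: place 10 vCPU, 0 vCPU left
host 6: place 10 vCPU, 0 vCPU left
Final hosts: [13,13] [12,12] [12,12] [12,12] [11,11,10] [11,11,10].

6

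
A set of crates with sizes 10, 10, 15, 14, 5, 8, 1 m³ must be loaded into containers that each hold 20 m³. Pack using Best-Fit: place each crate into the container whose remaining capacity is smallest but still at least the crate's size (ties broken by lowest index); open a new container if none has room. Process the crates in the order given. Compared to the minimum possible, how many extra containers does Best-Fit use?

Best-Fit: [10,10] [15,5] [14,1] [8] → 4 containers.
Total size 63 m³; any packing needs at least ⌈63/20⌉ = 4 containers.
So 4 is already optimal.

0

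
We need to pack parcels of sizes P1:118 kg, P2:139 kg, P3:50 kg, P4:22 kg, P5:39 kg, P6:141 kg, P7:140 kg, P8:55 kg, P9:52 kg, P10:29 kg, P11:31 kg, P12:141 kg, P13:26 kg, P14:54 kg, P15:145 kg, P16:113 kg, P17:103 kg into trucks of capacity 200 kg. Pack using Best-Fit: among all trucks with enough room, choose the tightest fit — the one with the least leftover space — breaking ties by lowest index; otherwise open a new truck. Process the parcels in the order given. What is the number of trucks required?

P1 (118 kg) → truck 1 (remaining 82 kg)
P2 (139 kg) → truck 2 (remaining 61 kg)
P3 (50 kg) → truck 2 (remaining 11 kg)
P4 (22 kg) → truck 1 (remaining 60 kg)
P5 (39 kg) → truck 1 (remaining 21 kg)
P6 (141 kg) → truck 3 (remaining 59 kg)
P7 (140 kg) → truck 4 (remaining 60 kg)
P8 (55 kg) → truck 3 (remaining 4 kg)
P9 (52 kg) → truck 4 (remaining 8 kg)
P10 (29 kg) → truck 5 (remaining 171 kg)
P11 (31 kg) → truck 5 (remaining 140 kg)
P12 (141 kg) → truck 6 (remaining 59 kg)
P13 (26 kg) → truck 6 (remaining 33 kg)
P14 (54 kg) → truck 5 (remaining 86 kg)
P15 (145 kg) → truck 7 (remaining 55 kg)
P16 (113 kg) → truck 8 (remaining 87 kg)
P17 (103 kg) → truck 9 (remaining 97 kg)

9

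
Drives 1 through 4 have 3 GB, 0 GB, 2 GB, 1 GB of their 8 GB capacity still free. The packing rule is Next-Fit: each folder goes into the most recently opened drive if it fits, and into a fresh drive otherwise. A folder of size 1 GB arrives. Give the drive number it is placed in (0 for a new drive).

4

Next-Fit only looks at drive 4, which has 1 GB free.
1 GB fits there.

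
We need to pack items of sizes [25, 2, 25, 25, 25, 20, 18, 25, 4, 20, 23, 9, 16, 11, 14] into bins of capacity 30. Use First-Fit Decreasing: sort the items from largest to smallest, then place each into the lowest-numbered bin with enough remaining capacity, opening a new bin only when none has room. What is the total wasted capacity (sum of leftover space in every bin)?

38

Sorted descending: 25, 25, 25, 25, 25, 23, 20, 20, 18, 16, 14, 11, 9, 4, 2.
Put 25 in bin 1; 5 remain.
Put 25 in bin 2; 5 remain.
Put 25 in bin 3; 5 remain.
Put 25 in bin 4; 5 remain.
Put 25 in bin 5; 5 remain.
Put 23 in bin 6; 7 remain.
Put 20 in bin 7; 10 remain.
Put 20 in bin 8; 10 remain.
Put 18 in bin 9; 12 remain.
Put 16 in bin 10; 14 remain.
Put 14 in bin 10; 0 remain.
Put 11 in bin 9; 1 remain.
Put 9 in bin 7; 1 remain.
Put 4 in bin 1; 1 remain.
Put 2 in bin 2; 3 remain.
10 bins × 30 = 300; used 262; unused 38.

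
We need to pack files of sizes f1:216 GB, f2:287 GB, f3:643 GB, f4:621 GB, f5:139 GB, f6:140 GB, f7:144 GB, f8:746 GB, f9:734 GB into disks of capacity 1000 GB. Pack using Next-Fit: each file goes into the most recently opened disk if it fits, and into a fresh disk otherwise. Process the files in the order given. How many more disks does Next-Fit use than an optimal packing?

Next-Fit: [216,287] [643] [621,139,140] [144,746] [734] → 5 disks.
Total size 3670 GB; any packing needs at least ⌈3670/1000⌉ = 4 disks.
An optimal packing achieves that bound: [746,216] [734,144] [643,287] [621,140,139] → 4 disks.
Excess: 5 − 4 = 1.

1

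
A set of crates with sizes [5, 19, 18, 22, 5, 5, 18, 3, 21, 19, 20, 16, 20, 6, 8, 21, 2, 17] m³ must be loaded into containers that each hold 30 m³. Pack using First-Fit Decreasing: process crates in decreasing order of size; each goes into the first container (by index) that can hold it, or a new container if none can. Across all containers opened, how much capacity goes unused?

Sorted descending: 22, 21, 21, 20, 20, 19, 19, 18, 18, 17, 16, 8, 6, 5, 5, 5, 3, 2.
container 1: place 22 m³, 8 m³ left
container 2: place 21 m³, 9 m³ left
container 3: place 21 m³, 9 m³ left
container 4: place 20 m³, 10 m³ left
container 5: place 20 m³, 10 m³ left
container 6: place 19 m³, 11 m³ left
container 7: place 19 m³, 11 m³ left
container 8: place 18 m³, 12 m³ left
container 9: place 18 m³, 12 m³ left
container 10: place 17 m³, 13 m³ left
container 11: place 16 m³, 14 m³ left
container 1: place 8 m³, 0 m³ left
container 2: place 6 m³, 3 m³ left
container 3: place 5 m³, 4 m³ left
container 4: place 5 m³, 5 m³ left
container 4: place 5 m³, 0 m³ left
container 2: place 3 m³, 0 m³ left
container 3: place 2 m³, 2 m³ left
11 containers × 30 m³ = 330 m³; used 245 m³; unused 85 m³.

85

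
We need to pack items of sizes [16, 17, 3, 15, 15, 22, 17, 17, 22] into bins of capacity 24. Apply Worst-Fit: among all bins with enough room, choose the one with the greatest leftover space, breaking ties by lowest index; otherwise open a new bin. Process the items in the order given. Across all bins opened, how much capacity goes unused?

48

bin 1: place 16, 8 left
bin 2: place 17, 7 left
bin 1: place 3, 5 left
bin 3: place 15, 9 left
bin 4: place 15, 9 left
bin 5: place 22, 2 left
bin 6: place 17, 7 left
bin 7: place 17, 7 left
bin 8: place 22, 2 left
8 bins × 24 = 192; used 144; unused 48.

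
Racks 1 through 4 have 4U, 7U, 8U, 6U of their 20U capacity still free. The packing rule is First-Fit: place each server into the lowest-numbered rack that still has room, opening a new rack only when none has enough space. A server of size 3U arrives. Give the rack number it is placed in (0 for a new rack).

Racks with room: rack 1 (4U), rack 2 (7U), rack 3 (8U), rack 4 (6U).
The first with room is rack 1.

1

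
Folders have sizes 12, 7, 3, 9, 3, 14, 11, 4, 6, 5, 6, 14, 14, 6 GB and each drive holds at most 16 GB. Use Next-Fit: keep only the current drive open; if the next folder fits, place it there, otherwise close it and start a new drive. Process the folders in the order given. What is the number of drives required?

12 GB → drive 1 (remaining 4 GB)
7 GB → drive 2 (remaining 9 GB)
3 GB → drive 2 (remaining 6 GB)
9 GB → drive 3 (remaining 7 GB)
3 GB → drive 3 (remaining 4 GB)
14 GB → drive 4 (remaining 2 GB)
11 GB → drive 5 (remaining 5 GB)
4 GB → drive 5 (remaining 1 GB)
6 GB → drive 6 (remaining 10 GB)
5 GB → drive 6 (remaining 5 GB)
6 GB → drive 7 (remaining 10 GB)
14 GB → drive 8 (remaining 2 GB)
14 GB → drive 9 (remaining 2 GB)
6 GB → drive 10 (remaining 10 GB)

10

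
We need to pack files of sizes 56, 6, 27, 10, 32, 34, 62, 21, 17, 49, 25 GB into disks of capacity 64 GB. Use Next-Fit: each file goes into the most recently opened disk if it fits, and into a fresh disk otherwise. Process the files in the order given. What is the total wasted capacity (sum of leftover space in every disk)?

173

disk 1: place 56 GB, 8 GB left
disk 1: place 6 GB, 2 GB left
disk 2: place 27 GB, 37 GB left
disk 2: place 10 GB, 27 GB left
disk 3: place 32 GB, 32 GB left
disk 4: place 34 GB, 30 GB left
disk 5: place 62 GB, 2 GB left
disk 6: place 21 GB, 43 GB left
disk 6: place 17 GB, 26 GB left
disk 7: place 49 GB, 15 GB left
disk 8: place 25 GB, 39 GB left
8 disks × 64 GB = 512 GB; used 339 GB; unused 173 GB.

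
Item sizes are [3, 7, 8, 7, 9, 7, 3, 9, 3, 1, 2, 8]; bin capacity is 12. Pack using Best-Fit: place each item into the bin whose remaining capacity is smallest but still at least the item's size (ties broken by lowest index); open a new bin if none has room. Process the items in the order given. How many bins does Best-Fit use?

7

3 → bin 1 (remaining 9)
7 → bin 1 (remaining 2)
8 → bin 2 (remaining 4)
7 → bin 3 (remaining 5)
9 → bin 4 (remaining 3)
7 → bin 5 (remaining 5)
3 → bin 4 (remaining 0)
9 → bin 6 (remaining 3)
3 → bin 6 (remaining 0)
1 → bin 1 (remaining 1)
2 → bin 2 (remaining 2)
8 → bin 7 (remaining 4)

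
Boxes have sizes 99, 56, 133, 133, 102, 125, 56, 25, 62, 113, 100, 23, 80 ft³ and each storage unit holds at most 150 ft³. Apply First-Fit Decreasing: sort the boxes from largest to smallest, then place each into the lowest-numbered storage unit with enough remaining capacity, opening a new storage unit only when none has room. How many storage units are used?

9

Sorted descending: 133, 133, 125, 113, 102, 100, 99, 80, 62, 56, 56, 25, 23.
133 ft³ → storage unit 1 (remaining 17 ft³)
133 ft³ → storage unit 2 (remaining 17 ft³)
125 ft³ → storage unit 3 (remaining 25 ft³)
113 ft³ → storage unit 4 (remaining 37 ft³)
102 ft³ → storage unit 5 (remaining 48 ft³)
100 ft³ → storage unit 6 (remaining 50 ft³)
99 ft³ → storage unit 7 (remaining 51 ft³)
80 ft³ → storage unit 8 (remaining 70 ft³)
62 ft³ → storage unit 8 (remaining 8 ft³)
56 ft³ → storage unit 9 (remaining 94 ft³)
56 ft³ → storage unit 9 (remaining 38 ft³)
25 ft³ → storage unit 3 (remaining 0 ft³)
23 ft³ → storage unit 4 (remaining 14 ft³)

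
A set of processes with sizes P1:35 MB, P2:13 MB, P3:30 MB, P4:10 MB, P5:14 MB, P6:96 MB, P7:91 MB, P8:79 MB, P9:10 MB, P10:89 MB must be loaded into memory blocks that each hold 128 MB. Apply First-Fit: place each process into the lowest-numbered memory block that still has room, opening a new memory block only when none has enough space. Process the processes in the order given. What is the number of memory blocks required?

memory block 1: place P1 (35 MB), 93 MB left
memory block 1: place P2 (13 MB), 80 MB left
memory block 1: place P3 (30 MB), 50 MB left
memory block 1: place P4 (10 MB), 40 MB left
memory block 1: place P5 (14 MB), 26 MB left
memory block 2: place P6 (96 MB), 32 MB left
memory block 3: place P7 (91 MB), 37 MB left
memory block 4: place P8 (79 MB), 49 MB left
memory block 1: place P9 (10 MB), 16 MB left
memory block 5: place P10 (89 MB), 39 MB left
Final memory blocks: [35,13,30,10,14,10] [96] [91] [79] [89].

5 memory blocks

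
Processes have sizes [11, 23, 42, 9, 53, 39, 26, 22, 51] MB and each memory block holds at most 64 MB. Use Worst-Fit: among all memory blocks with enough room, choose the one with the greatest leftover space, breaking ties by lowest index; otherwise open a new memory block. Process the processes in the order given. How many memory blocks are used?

6 memory blocks

Put 11 MB in memory block 1; 53 MB remain.
Put 23 MB in memory block 1; 30 MB remain.
Put 42 MB in memory block 2; 22 MB remain.
Put 9 MB in memory block 1; 21 MB remain.
Put 53 MB in memory block 3; 11 MB remain.
Put 39 MB in memory block 4; 25 MB remain.
Put 26 MB in memory block 5; 38 MB remain.
Put 22 MB in memory block 5; 16 MB remain.
Put 51 MB in memory block 6; 13 MB remain.
Final memory blocks: [11,23,9] [42] [53] [39] [26,22] [51].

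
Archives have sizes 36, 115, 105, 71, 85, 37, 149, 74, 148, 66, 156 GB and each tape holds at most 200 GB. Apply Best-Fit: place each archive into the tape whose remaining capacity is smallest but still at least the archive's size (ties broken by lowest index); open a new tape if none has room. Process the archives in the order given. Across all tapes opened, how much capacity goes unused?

36 GB → tape 1 (remaining 164 GB)
115 GB → tape 1 (remaining 49 GB)
105 GB → tape 2 (remaining 95 GB)
71 GB → tape 2 (remaining 24 GB)
85 GB → tape 3 (remaining 115 GB)
37 GB → tape 1 (remaining 12 GB)
149 GB → tape 4 (remaining 51 GB)
74 GB → tape 3 (remaining 41 GB)
148 GB → tape 5 (remaining 52 GB)
66 GB → tape 6 (remaining 134 GB)
156 GB → tape 7 (remaining 44 GB)
7 tapes × 200 GB = 1400 GB; used 1042 GB; unused 358 GB.

358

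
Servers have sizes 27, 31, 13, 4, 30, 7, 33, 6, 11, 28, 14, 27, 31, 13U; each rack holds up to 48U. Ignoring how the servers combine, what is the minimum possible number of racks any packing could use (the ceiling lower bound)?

6

Total size = 27 + 31 + 13 + 4 + 30 + 7 + 33 + 6 + 11 + 28 + 14 + 27 + 31 + 13 = 275U.
⌈275 / 48⌉ = 6.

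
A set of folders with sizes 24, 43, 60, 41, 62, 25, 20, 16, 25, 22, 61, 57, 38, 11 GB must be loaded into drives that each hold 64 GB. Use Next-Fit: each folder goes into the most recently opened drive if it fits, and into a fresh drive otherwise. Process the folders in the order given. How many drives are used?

24 GB → drive 1 (remaining 40 GB)
43 GB → drive 2 (remaining 21 GB)
60 GB → drive 3 (remaining 4 GB)
41 GB → drive 4 (remaining 23 GB)
62 GB → drive 5 (remaining 2 GB)
25 GB → drive 6 (remaining 39 GB)
20 GB → drive 6 (remaining 19 GB)
16 GB → drive 6 (remaining 3 GB)
25 GB → drive 7 (remaining 39 GB)
22 GB → drive 7 (remaining 17 GB)
61 GB → drive 8 (remaining 3 GB)
57 GB → drive 9 (remaining 7 GB)
38 GB → drive 10 (remaining 26 GB)
11 GB → drive 10 (remaining 15 GB)
Final drives: [24] [43] [60] [41] [62] [25,20,16] [25,22] [61] [57] [38,11].

10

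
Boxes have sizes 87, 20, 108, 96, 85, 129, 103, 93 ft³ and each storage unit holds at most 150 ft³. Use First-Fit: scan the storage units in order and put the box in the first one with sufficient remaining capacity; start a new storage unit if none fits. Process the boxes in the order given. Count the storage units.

Put 87 ft³ in storage unit 1; 63 ft³ remain.
Put 20 ft³ in storage unit 1; 43 ft³ remain.
Put 108 ft³ in storage unit 2; 42 ft³ remain.
Put 96 ft³ in storage unit 3; 54 ft³ remain.
Put 85 ft³ in storage unit 4; 65 ft³ remain.
Put 129 ft³ in storage unit 5; 21 ft³ remain.
Put 103 ft³ in storage unit 6; 47 ft³ remain.
Put 93 ft³ in storage unit 7; 57 ft³ remain.

7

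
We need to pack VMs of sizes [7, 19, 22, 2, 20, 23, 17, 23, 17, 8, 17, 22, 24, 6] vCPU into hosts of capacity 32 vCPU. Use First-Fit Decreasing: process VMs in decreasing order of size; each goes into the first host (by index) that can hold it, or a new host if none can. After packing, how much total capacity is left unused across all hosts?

93

Sorted descending: 24, 23, 23, 22, 22, 20, 19, 17, 17, 17, 8, 7, 6, 2.
host 1: place 24 vCPU, 8 vCPU left
host 2: place 23 vCPU, 9 vCPU left
host 3: place 23 vCPU, 9 vCPU left
host 4: place 22 vCPU, 10 vCPU left
host 5: place 22 vCPU, 10 vCPU left
host 6: place 20 vCPU, 12 vCPU left
host 7: place 19 vCPU, 13 vCPU left
host 8: place 17 vCPU, 15 vCPU left
host 9: place 17 vCPU, 15 vCPU left
host 10: place 17 vCPU, 15 vCPU left
host 1: place 8 vCPU, 0 vCPU left
host 2: place 7 vCPU, 2 vCPU left
host 3: place 6 vCPU, 3 vCPU left
host 2: place 2 vCPU, 0 vCPU left
10 hosts × 32 vCPU = 320 vCPU; used 227 vCPU; unused 93 vCPU.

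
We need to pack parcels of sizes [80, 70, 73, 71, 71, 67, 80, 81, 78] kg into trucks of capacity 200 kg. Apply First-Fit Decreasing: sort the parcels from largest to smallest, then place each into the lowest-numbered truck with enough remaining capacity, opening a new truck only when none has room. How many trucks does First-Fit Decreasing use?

5

Sorted descending: 81, 80, 80, 78, 73, 71, 71, 70, 67.
Put 81 kg in truck 1; 119 kg remain.
Put 80 kg in truck 1; 39 kg remain.
Put 80 kg in truck 2; 120 kg remain.
Put 78 kg in truck 2; 42 kg remain.
Put 73 kg in truck 3; 127 kg remain.
Put 71 kg in truck 3; 56 kg remain.
Put 71 kg in truck 4; 129 kg remain.
Put 70 kg in truck 4; 59 kg remain.
Put 67 kg in truck 5; 133 kg remain.
Final trucks: [81,80] [80,78] [73,71] [71,70] [67].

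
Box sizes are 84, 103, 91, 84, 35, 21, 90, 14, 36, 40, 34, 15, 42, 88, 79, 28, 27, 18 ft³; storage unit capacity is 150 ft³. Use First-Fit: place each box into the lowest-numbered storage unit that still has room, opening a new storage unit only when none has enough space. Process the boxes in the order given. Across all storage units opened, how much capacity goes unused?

Put 84 ft³ in storage unit 1; 66 ft³ remain.
Put 103 ft³ in storage unit 2; 47 ft³ remain.
Put 91 ft³ in storage unit 3; 59 ft³ remain.
Put 84 ft³ in storage unit 4; 66 ft³ remain.
Put 35 ft³ in storage unit 1; 31 ft³ remain.
Put 21 ft³ in storage unit 1; 10 ft³ remain.
Put 90 ft³ in storage unit 5; 60 ft³ remain.
Put 14 ft³ in storage unit 2; 33 ft³ remain.
Put 36 ft³ in storage unit 3; 23 ft³ remain.
Put 40 ft³ in storage unit 4; 26 ft³ remain.
Put 34 ft³ in storage unit 5; 26 ft³ remain.
Put 15 ft³ in storage unit 2; 18 ft³ remain.
Put 42 ft³ in storage unit 6; 108 ft³ remain.
Put 88 ft³ in storage unit 6; 20 ft³ remain.
Put 79 ft³ in storage unit 7; 71 ft³ remain.
Put 28 ft³ in storage unit 7; 43 ft³ remain.
Put 27 ft³ in storage unit 7; 16 ft³ remain.
Put 18 ft³ in storage unit 2; 0 ft³ remain.
7 storage units × 150 ft³ = 1050 ft³; used 929 ft³; unused 121 ft³.

121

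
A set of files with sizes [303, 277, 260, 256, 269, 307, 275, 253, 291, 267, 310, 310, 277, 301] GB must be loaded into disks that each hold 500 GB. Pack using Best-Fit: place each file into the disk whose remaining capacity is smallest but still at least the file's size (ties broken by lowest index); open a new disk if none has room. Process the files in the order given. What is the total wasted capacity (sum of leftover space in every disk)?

303 GB → disk 1 (remaining 197 GB)
277 GB → disk 2 (remaining 223 GB)
260 GB → disk 3 (remaining 240 GB)
256 GB → disk 4 (remaining 244 GB)
269 GB → disk 5 (remaining 231 GB)
307 GB → disk 6 (remaining 193 GB)
275 GB → disk 7 (remaining 225 GB)
253 GB → disk 8 (remaining 247 GB)
291 GB → disk 9 (remaining 209 GB)
267 GB → disk 10 (remaining 233 GB)
310 GB → disk 11 (remaining 190 GB)
310 GB → disk 12 (remaining 190 GB)
277 GB → disk 13 (remaining 223 GB)
301 GB → disk 14 (remaining 199 GB)
14 disks × 500 GB = 7000 GB; used 3956 GB; unused 3044 GB.

3044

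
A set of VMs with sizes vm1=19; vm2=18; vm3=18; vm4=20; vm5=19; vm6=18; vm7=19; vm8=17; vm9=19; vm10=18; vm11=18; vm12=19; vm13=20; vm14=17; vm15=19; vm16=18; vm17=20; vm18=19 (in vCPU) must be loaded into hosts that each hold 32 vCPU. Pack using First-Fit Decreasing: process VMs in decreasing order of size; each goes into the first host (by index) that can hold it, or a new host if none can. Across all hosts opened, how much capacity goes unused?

Sorted descending: 20, 20, 20, 19, 19, 19, 19, 19, 19, 19, 18, 18, 18, 18, 18, 18, 17, 17.
20 vCPU → host 1 (remaining 12 vCPU)
20 vCPU → host 2 (remaining 12 vCPU)
20 vCPU → host 3 (remaining 12 vCPU)
19 vCPU → host 4 (remaining 13 vCPU)
19 vCPU → host 5 (remaining 13 vCPU)
19 vCPU → host 6 (remaining 13 vCPU)
19 vCPU → host 7 (remaining 13 vCPU)
19 vCPU → host 8 (remaining 13 vCPU)
19 vCPU → host 9 (remaining 13 vCPU)
19 vCPU → host 10 (remaining 13 vCPU)
18 vCPU → host 11 (remaining 14 vCPU)
18 vCPU → host 12 (remaining 14 vCPU)
18 vCPU → host 13 (remaining 14 vCPU)
18 vCPU → host 14 (remaining 14 vCPU)
18 vCPU → host 15 (remaining 14 vCPU)
18 vCPU → host 16 (remaining 14 vCPU)
17 vCPU → host 17 (remaining 15 vCPU)
17 vCPU → host 18 (remaining 15 vCPU)
18 hosts × 32 vCPU = 576 vCPU; used 335 vCPU; unused 241 vCPU.

241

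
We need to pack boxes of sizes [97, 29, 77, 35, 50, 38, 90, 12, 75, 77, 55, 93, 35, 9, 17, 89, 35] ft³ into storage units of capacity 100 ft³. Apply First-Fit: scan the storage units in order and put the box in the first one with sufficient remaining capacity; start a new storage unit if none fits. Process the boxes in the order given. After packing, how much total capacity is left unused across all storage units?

Put 97 ft³ in storage unit 1; 3 ft³ remain.
Put 29 ft³ in storage unit 2; 71 ft³ remain.
Put 77 ft³ in storage unit 3; 23 ft³ remain.
Put 35 ft³ in storage unit 2; 36 ft³ remain.
Put 50 ft³ in storage unit 4; 50 ft³ remain.
Put 38 ft³ in storage unit 4; 12 ft³ remain.
Put 90 ft³ in storage unit 5; 10 ft³ remain.
Put 12 ft³ in storage unit 2; 24 ft³ remain.
Put 75 ft³ in storage unit 6; 25 ft³ remain.
Put 77 ft³ in storage unit 7; 23 ft³ remain.
Put 55 ft³ in storage unit 8; 45 ft³ remain.
Put 93 ft³ in storage unit 9; 7 ft³ remain.
Put 35 ft³ in storage unit 8; 10 ft³ remain.
Put 9 ft³ in storage unit 2; 15 ft³ remain.
Put 17 ft³ in storage unit 3; 6 ft³ remain.
Put 89 ft³ in storage unit 10; 11 ft³ remain.
Put 35 ft³ in storage unit 11; 65 ft³ remain.
11 storage units × 100 ft³ = 1100 ft³; used 913 ft³; unused 187 ft³.

187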